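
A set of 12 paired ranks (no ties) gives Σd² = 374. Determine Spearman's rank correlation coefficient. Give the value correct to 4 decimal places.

ρ = 1 − 6Σd² / [n(n²−1)] = 1 − 6×374 / (12×143)
  = 1 − 2244/1716 = 1 − 1.30769 ≈ -0.3077

-0.3077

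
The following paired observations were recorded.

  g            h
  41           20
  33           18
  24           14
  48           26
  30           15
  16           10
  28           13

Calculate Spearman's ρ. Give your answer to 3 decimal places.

0.964

Rank g: 6, 5, 2, 7, 4, 1, 3
Rank h: 6, 5, 3, 7, 4, 1, 2
d = rank(g) − rank(h): 0, 0, -1, 0, 0, 0, 1; Σd² = 2
ρ = 1 − 6Σd² / [n(n²−1)] = 1 − 6×2 / (7×48) = 1 − 12/336 ≈ 0.964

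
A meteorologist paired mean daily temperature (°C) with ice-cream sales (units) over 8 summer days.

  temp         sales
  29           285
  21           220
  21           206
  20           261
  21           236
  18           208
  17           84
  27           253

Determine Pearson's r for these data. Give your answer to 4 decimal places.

n = 8, Σx = 174, Σy = 1753, Σx² = 3906, Σy² = 410207, Σxy = 39390
nΣxy − ΣxΣy = 315120 − 305022 = 10098
nΣx² − (Σx)² = 31248 − 30276 = 972; nΣy² − (Σy)² = 3281656 − 3073009 = 208647
r = 10098 / √(972 × 208647) = 10098 / 14240.9580 ≈ 0.7091

0.7091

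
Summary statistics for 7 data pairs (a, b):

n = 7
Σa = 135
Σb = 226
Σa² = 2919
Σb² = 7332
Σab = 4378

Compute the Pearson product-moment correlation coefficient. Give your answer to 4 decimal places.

0.1838

r = (nΣab − ΣaΣb) / √[(nΣa² − (Σa)²)(nΣb² − (Σb)²)]
Numerator: 7×4378 − 135×226 = 136
Denominator: √[(20433 − 18225)(51324 − 51076)] = √[2208 × 248] = 739.9892
r = 136 / 739.9892 ≈ 0.1838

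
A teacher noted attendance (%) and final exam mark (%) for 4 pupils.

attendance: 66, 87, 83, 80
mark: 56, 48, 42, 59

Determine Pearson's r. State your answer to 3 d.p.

-0.553

n = 4, Σx = 316, Σy = 205, Σx² = 25214, Σy² = 10685, Σxy = 16078
nΣxy − ΣxΣy = 64312 − 64780 = -468
nΣx² − (Σx)² = 100856 − 99856 = 1000; nΣy² − (Σy)² = 42740 − 42025 = 715
r = -468 / √(1000 × 715) = -468 / 845.5767 ≈ -0.553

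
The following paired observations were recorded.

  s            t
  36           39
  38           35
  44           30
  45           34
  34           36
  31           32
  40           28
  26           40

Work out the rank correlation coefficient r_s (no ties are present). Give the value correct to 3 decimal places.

Rank s: 4, 5, 7, 8, 3, 2, 6, 1
Rank t: 7, 5, 2, 4, 6, 3, 1, 8
d = rank(s) − rank(t): -3, 0, 5, 4, -3, -1, 5, -7; Σd² = 134
ρ = 1 − 6Σd² / [n(n²−1)] = 1 − 6×134 / (8×63) = 1 − 804/504 ≈ -0.595

-0.595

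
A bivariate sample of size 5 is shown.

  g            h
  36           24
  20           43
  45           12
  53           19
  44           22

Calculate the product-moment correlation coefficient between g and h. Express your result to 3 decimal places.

-0.888

n = 5, Σg = 198, Σh = 120, Σg² = 8466, Σh² = 3414, Σgh = 4239
nΣgh − ΣgΣh = 21195 − 23760 = -2565
nΣg² − (Σg)² = 42330 − 39204 = 3126; nΣh² − (Σh)² = 17070 − 14400 = 2670
r = -2565 / √(3126 × 2670) = -2565 / 2889.0171 ≈ -0.888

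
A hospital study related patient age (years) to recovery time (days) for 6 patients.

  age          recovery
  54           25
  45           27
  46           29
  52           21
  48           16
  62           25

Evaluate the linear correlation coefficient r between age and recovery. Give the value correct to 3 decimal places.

-0.053

n = 6, Σx = 307, Σy = 143, Σx² = 15909, Σy² = 3517, Σxy = 7309
nΣxy − ΣxΣy = 43854 − 43901 = -47
nΣx² − (Σx)² = 95454 − 94249 = 1205; nΣy² − (Σy)² = 21102 − 20449 = 653
r = -47 / √(1205 × 653) = -47 / 887.0541 ≈ -0.053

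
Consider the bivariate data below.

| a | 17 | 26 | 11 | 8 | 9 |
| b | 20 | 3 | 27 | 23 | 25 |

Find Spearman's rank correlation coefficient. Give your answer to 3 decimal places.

Rank a: 4, 5, 3, 1, 2
Rank b: 2, 1, 5, 3, 4
d = rank(a) − rank(b): 2, 4, -2, -2, -2; Σd² = 32
ρ = 1 − 6Σd² / [n(n²−1)] = 1 − 6×32 / (5×24) = 1 − 192/120 ≈ -0.600

-0.600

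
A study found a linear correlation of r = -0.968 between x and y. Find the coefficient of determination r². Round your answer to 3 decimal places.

0.937

r² = (-0.968)² = 0.937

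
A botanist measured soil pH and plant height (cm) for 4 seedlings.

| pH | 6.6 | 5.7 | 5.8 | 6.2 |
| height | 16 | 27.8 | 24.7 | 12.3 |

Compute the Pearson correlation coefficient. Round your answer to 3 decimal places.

n = 4, Σx = 24.3, Σy = 80.8, Σx² = 148.13, Σy² = 1790.22, Σxy = 483.58
nΣxy − ΣxΣy = 1934.32 − 1963.44 = -29.12
nΣx² − (Σx)² = 592.52 − 590.49 = 2.03; nΣy² − (Σy)² = 7160.88 − 6528.64 = 632.24
r = -29.12 / √(2.03 × 632.24) = -29.12 / 35.8252 ≈ -0.813

-0.813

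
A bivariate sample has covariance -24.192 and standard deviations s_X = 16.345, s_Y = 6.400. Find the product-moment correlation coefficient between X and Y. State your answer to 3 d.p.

-0.231

r = Cov(X,Y) / (s_X · s_Y) = -24.192 / (16.345 × 6.400)
  = -24.192 / 104.6080 ≈ -0.231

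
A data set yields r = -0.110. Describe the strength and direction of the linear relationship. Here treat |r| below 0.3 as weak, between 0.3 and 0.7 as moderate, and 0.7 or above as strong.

r = -0.110 < 0 so the relationship is negative.
|r| = 0.110, which falls in the weak range.

weak negative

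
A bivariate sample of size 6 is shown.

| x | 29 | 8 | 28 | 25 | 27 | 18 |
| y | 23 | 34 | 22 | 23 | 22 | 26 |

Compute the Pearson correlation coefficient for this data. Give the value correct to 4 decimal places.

-0.9701

n = 6, Σx = 135, Σy = 150, Σx² = 3367, Σy² = 3858, Σxy = 3192
nΣxy − ΣxΣy = 19152 − 20250 = -1098
nΣx² − (Σx)² = 20202 − 18225 = 1977; nΣy² − (Σy)² = 23148 − 22500 = 648
r = -1098 / √(1977 × 648) = -1098 / 1131.8551 ≈ -0.9701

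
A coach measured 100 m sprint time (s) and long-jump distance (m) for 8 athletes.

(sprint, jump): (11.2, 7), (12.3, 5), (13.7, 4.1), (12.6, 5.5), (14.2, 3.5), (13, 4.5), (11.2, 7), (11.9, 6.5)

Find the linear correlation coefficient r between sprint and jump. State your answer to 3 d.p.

n = 8, Σx = 100.1, Σy = 43.1, Σx² = 1260.87, Σy² = 244.81, Σxy = 529.32
nΣxy − ΣxΣy = 4234.56 − 4314.31 = -79.75
nΣx² − (Σx)² = 10086.96 − 10020.01 = 66.95; nΣy² − (Σy)² = 1958.48 − 1857.61 = 100.87
r = -79.75 / √(66.95 × 100.87) = -79.75 / 82.1781 ≈ -0.970

-0.970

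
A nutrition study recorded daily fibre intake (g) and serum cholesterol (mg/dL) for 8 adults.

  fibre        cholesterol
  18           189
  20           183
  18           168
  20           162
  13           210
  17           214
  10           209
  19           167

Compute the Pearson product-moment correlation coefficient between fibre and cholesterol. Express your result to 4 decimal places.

n = 8, Σx = 135, Σy = 1502, Σx² = 2367, Σy² = 285144, Σxy = 24957
nΣxy − ΣxΣy = 199656 − 202770 = -3114
nΣx² − (Σx)² = 18936 − 18225 = 711; nΣy² − (Σy)² = 2281152 − 2256004 = 25148
r = -3114 / √(711 × 25148) = -3114 / 4228.5019 ≈ -0.7364

-0.7364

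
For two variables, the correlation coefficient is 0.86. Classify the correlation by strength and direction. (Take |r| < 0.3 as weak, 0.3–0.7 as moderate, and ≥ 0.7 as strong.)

strong positive

r = 0.86 > 0 so the relationship is positive.
|r| = 0.86, which falls in the strong range.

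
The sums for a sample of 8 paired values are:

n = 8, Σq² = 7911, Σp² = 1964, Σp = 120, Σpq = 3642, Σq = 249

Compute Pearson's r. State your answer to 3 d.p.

r = (nΣpq − ΣpΣq) / √[(nΣp² − (Σp)²)(nΣq² − (Σq)²)]
Numerator: 8×3642 − 120×249 = -744
Denominator: √[(15712 − 14400)(63288 − 62001)] = √[1312 × 1287] = 1299.4399
r = -744 / 1299.4399 ≈ -0.573

-0.573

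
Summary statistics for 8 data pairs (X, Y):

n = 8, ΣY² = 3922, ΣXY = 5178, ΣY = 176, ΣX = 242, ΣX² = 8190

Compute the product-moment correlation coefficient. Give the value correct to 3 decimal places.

r = (nΣXY − ΣXΣY) / √[(nΣX² − (ΣX)²)(nΣY² − (ΣY)²)]
Numerator: 8×5178 − 242×176 = -1168
Denominator: √[(65520 − 58564)(31376 − 30976)] = √[6956 × 400] = 1668.0528
r = -1168 / 1668.0528 ≈ -0.700

-0.700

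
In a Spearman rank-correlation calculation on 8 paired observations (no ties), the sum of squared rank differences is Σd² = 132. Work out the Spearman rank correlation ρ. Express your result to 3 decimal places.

ρ = 1 − 6Σd² / [n(n²−1)] = 1 − 6×132 / (8×63)
  = 1 − 792/504 = 1 − 1.5714 ≈ -0.571

-0.571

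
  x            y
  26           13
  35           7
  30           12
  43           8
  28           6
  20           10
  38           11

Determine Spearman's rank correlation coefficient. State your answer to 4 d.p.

Rank x: 2, 5, 4, 7, 3, 1, 6
Rank y: 7, 2, 6, 3, 1, 4, 5
d = rank(x) − rank(y): -5, 3, -2, 4, 2, -3, 1; Σd² = 68
ρ = 1 − 6Σd² / [n(n²−1)] = 1 − 6×68 / (7×48) = 1 − 408/336 ≈ -0.2143

-0.2143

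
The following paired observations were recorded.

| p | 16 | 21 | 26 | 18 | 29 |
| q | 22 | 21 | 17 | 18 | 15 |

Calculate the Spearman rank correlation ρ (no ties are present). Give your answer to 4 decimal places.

-0.9000

Rank p: 1, 3, 4, 2, 5
Rank q: 5, 4, 2, 3, 1
d = rank(p) − rank(q): -4, -1, 2, -1, 4; Σd² = 38
ρ = 1 − 6Σd² / [n(n²−1)] = 1 − 6×38 / (5×24) = 1 − 228/120 ≈ -0.9000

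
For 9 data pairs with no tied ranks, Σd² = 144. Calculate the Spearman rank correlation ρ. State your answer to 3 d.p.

-0.200

ρ = 1 − 6Σd² / [n(n²−1)] = 1 − 6×144 / (9×80)
  = 1 − 864/720 = 1 − 1.2000 ≈ -0.200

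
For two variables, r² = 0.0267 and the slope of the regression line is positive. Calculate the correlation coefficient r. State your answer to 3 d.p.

0.163

|r| = √0.0267 = 0.163
The association is positive, so r = 0.163.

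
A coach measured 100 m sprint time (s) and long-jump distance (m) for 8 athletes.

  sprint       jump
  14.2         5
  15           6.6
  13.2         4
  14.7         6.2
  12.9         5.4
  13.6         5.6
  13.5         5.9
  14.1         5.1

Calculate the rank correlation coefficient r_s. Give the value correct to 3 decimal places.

0.524

Rank sprint: 6, 8, 2, 7, 1, 4, 3, 5
Rank jump: 2, 8, 1, 7, 4, 5, 6, 3
d = rank(sprint) − rank(jump): 4, 0, 1, 0, -3, -1, -3, 2; Σd² = 40
ρ = 1 − 6Σd² / [n(n²−1)] = 1 − 6×40 / (8×63) = 1 − 240/504 ≈ 0.524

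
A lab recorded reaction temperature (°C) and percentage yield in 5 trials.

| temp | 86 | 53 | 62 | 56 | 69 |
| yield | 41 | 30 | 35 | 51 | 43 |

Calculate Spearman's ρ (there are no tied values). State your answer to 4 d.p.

Rank temp: 5, 1, 3, 2, 4
Rank yield: 3, 1, 2, 5, 4
d = rank(temp) − rank(yield): 2, 0, 1, -3, 0; Σd² = 14
ρ = 1 − 6Σd² / [n(n²−1)] = 1 − 6×14 / (5×24) = 1 − 84/120 ≈ 0.3000

0.3000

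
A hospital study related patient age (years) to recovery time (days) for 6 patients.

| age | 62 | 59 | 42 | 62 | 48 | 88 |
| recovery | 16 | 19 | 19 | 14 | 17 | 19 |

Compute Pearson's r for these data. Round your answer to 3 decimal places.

0.059

n = 6, Σx = 361, Σy = 104, Σx² = 22981, Σy² = 1824, Σxy = 6267
nΣxy − ΣxΣy = 37602 − 37544 = 58
nΣx² − (Σx)² = 137886 − 130321 = 7565; nΣy² − (Σy)² = 10944 − 10816 = 128
r = 58 / √(7565 × 128) = 58 / 984.0325 ≈ 0.059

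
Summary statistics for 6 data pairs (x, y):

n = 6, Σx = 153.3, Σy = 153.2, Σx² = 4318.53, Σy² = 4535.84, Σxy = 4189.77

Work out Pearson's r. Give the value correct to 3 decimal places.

0.550

r = (nΣxy − ΣxΣy) / √[(nΣx² − (Σx)²)(nΣy² − (Σy)²)]
Numerator: 6×4189.77 − 153.3×153.2 = 1653.06
Denominator: √[(25911.18 − 23500.89)(27215.04 − 23470.24)] = √[2410.29 × 3744.8] = 3004.3392
r = 1653.06 / 3004.3392 ≈ 0.550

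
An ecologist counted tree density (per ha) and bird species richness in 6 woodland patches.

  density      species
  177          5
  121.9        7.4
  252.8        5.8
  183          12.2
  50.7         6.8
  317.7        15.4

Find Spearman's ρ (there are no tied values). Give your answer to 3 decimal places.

0.371

Rank density: 3, 2, 5, 4, 1, 6
Rank species: 1, 4, 2, 5, 3, 6
d = rank(density) − rank(species): 2, -2, 3, -1, -2, 0; Σd² = 22
ρ = 1 − 6Σd² / [n(n²−1)] = 1 − 6×22 / (6×35) = 1 − 132/210 ≈ 0.371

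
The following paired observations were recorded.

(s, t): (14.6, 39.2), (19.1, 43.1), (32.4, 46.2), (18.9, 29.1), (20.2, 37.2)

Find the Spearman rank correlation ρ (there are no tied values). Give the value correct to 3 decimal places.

Rank s: 1, 3, 5, 2, 4
Rank t: 3, 4, 5, 1, 2
d = rank(s) − rank(t): -2, -1, 0, 1, 2; Σd² = 10
ρ = 1 − 6Σd² / [n(n²−1)] = 1 − 6×10 / (5×24) = 1 − 60/120 ≈ 0.500

0.500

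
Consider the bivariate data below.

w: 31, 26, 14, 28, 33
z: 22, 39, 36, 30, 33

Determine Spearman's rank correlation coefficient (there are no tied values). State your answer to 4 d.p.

Rank w: 4, 2, 1, 3, 5
Rank z: 1, 5, 4, 2, 3
d = rank(w) − rank(z): 3, -3, -3, 1, 2; Σd² = 32
ρ = 1 − 6Σd² / [n(n²−1)] = 1 − 6×32 / (5×24) = 1 − 192/120 ≈ -0.6000

-0.6000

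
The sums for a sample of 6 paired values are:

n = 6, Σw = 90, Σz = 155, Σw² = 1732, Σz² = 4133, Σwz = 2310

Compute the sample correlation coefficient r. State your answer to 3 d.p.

-0.068

r = (nΣwz − ΣwΣz) / √[(nΣw² − (Σw)²)(nΣz² − (Σz)²)]
Numerator: 6×2310 − 90×155 = -90
Denominator: √[(10392 − 8100)(24798 − 24025)] = √[2292 × 773] = 1331.0582
r = -90 / 1331.0582 ≈ -0.068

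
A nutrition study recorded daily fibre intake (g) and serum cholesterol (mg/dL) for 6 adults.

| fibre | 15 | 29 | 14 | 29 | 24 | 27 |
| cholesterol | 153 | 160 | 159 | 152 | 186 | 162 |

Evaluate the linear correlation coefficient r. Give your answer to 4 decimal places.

n = 6, Σx = 138, Σy = 972, Σx² = 3408, Σy² = 158234, Σxy = 22407
nΣxy − ΣxΣy = 134442 − 134136 = 306
nΣx² − (Σx)² = 20448 − 19044 = 1404; nΣy² − (Σy)² = 949404 − 944784 = 4620
r = 306 / √(1404 × 4620) = 306 / 2546.8569 ≈ 0.1201

0.1201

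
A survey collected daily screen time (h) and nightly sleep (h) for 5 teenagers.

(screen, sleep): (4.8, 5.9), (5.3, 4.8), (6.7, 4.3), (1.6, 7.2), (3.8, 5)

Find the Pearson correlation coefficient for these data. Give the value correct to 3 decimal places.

n = 5, Σx = 22.2, Σy = 27.2, Σx² = 113.02, Σy² = 153.18, Σxy = 113.09
nΣxy − ΣxΣy = 565.45 − 603.84 = -38.39
nΣx² − (Σx)² = 565.1 − 492.84 = 72.26; nΣy² − (Σy)² = 765.9 − 739.84 = 26.06
r = -38.39 / √(72.26 × 26.06) = -38.39 / 43.3946 ≈ -0.885

-0.885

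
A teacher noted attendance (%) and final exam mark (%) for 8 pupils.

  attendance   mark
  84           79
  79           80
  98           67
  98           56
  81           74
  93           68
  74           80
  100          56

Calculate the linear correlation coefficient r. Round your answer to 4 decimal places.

n = 8, Σx = 707, Σy = 560, Σx² = 63191, Σy² = 39902, Σxy = 48848
nΣxy − ΣxΣy = 390784 − 395920 = -5136
nΣx² − (Σx)² = 505528 − 499849 = 5679; nΣy² − (Σy)² = 319216 − 313600 = 5616
r = -5136 / √(5679 × 5616) = -5136 / 5647.4122 ≈ -0.9094

-0.9094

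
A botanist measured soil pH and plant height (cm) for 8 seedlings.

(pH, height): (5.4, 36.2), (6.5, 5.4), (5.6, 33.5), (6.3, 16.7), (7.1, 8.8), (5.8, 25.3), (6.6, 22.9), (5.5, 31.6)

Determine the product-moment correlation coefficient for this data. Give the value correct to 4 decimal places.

n = 8, Σx = 48.8, Σy = 180.4, Σx² = 300.32, Σy² = 4981.24, Σxy = 1057.55
nΣxy − ΣxΣy = 8460.4 − 8803.52 = -343.12
nΣx² − (Σx)² = 2402.56 − 2381.44 = 21.12; nΣy² − (Σy)² = 39849.92 − 32544.16 = 7305.76
r = -343.12 / √(21.12 × 7305.76) = -343.12 / 392.8074 ≈ -0.8735

-0.8735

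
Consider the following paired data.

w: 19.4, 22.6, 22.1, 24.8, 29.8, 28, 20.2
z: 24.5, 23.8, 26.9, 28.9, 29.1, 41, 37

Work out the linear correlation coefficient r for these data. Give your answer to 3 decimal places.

n = 7, Σw = 166.9, Σz = 211.2, Σw² = 4070.65, Σz² = 6622.32, Σwz = 5086.97
nΣwz − ΣwΣz = 35608.79 − 35249.28 = 359.51
nΣw² − (Σw)² = 28494.55 − 27855.61 = 638.94; nΣz² − (Σz)² = 46356.24 − 44605.44 = 1750.8
r = 359.51 / √(638.94 × 1750.8) = 359.51 / 1057.6654 ≈ 0.340

0.340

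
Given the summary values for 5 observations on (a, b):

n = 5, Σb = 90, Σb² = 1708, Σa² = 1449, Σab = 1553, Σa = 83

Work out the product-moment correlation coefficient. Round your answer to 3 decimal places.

0.745

r = (nΣab − ΣaΣb) / √[(nΣa² − (Σa)²)(nΣb² − (Σb)²)]
Numerator: 5×1553 − 83×90 = 295
Denominator: √[(7245 − 6889)(8540 − 8100)] = √[356 × 440] = 395.7777
r = 295 / 395.7777 ≈ 0.745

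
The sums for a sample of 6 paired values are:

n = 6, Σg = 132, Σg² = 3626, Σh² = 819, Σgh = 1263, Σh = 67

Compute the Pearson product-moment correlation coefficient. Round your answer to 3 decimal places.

-0.933

r = (nΣgh − ΣgΣh) / √[(nΣg² − (Σg)²)(nΣh² − (Σh)²)]
Numerator: 6×1263 − 132×67 = -1266
Denominator: √[(21756 − 17424)(4914 − 4489)] = √[4332 × 425] = 1356.8714
r = -1266 / 1356.8714 ≈ -0.933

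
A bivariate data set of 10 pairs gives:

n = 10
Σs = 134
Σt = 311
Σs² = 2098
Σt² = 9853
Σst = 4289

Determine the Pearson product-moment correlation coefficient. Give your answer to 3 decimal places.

0.520

r = (nΣst − ΣsΣt) / √[(nΣs² − (Σs)²)(nΣt² − (Σt)²)]
Numerator: 10×4289 − 134×311 = 1216
Denominator: √[(20980 − 17956)(98530 − 96721)] = √[3024 × 1809] = 2338.8920
r = 1216 / 2338.8920 ≈ 0.520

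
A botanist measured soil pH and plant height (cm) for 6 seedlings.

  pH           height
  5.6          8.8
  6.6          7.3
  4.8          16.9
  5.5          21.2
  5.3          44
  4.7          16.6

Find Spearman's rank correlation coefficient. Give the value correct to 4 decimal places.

-0.4857

Rank pH: 5, 6, 2, 4, 3, 1
Rank height: 2, 1, 4, 5, 6, 3
d = rank(pH) − rank(height): 3, 5, -2, -1, -3, -2; Σd² = 52
ρ = 1 − 6Σd² / [n(n²−1)] = 1 − 6×52 / (6×35) = 1 − 312/210 ≈ -0.4857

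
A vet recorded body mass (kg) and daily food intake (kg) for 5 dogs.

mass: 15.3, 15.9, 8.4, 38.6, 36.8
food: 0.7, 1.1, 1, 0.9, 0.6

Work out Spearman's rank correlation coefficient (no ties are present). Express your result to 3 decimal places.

Rank mass: 2, 3, 1, 5, 4
Rank food: 2, 5, 4, 3, 1
d = rank(mass) − rank(food): 0, -2, -3, 2, 3; Σd² = 26
ρ = 1 − 6Σd² / [n(n²−1)] = 1 − 6×26 / (5×24) = 1 − 156/120 ≈ -0.300

-0.300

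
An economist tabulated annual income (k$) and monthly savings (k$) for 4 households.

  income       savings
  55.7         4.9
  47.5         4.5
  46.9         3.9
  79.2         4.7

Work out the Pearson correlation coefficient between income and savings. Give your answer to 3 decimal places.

n = 4, Σx = 229.3, Σy = 18, Σx² = 13830.99, Σy² = 81.56, Σxy = 1041.83
nΣxy − ΣxΣy = 4167.32 − 4127.4 = 39.92
nΣx² − (Σx)² = 55323.96 − 52578.49 = 2745.47; nΣy² − (Σy)² = 326.24 − 324 = 2.24
r = 39.92 / √(2745.47 × 2.24) = 39.92 / 78.4210 ≈ 0.509

0.509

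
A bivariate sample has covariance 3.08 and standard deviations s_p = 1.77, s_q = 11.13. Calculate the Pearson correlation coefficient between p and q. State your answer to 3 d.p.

0.156

r = Cov(p,q) / (s_p · s_q) = 3.08 / (1.77 × 11.13)
  = 3.08 / 19.7001 ≈ 0.156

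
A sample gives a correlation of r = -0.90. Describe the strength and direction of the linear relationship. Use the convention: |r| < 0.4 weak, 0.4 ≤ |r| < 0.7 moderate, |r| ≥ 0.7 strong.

strong negative

r = -0.90 < 0 so the relationship is negative.
|r| = 0.90, which falls in the strong range.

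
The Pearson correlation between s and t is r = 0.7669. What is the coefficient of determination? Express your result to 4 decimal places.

r² = (0.7669)² = 0.5881

0.5881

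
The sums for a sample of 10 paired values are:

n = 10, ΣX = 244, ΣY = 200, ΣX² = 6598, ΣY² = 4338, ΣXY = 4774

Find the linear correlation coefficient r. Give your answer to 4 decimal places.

r = (nΣXY − ΣXΣY) / √[(nΣX² − (ΣX)²)(nΣY² − (ΣY)²)]
Numerator: 10×4774 − 244×200 = -1060
Denominator: √[(65980 − 59536)(43380 − 40000)] = √[6444 × 3380] = 4666.9819
r = -1060 / 4666.9819 ≈ -0.2271

-0.2271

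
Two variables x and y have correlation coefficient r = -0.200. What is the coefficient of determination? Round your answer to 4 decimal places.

0.0400

r² = (-0.200)² = 0.0400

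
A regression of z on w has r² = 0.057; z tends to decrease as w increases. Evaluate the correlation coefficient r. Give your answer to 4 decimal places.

|r| = √0.057 = 0.2387
The association is negative, so r = −0.2387.

-0.2387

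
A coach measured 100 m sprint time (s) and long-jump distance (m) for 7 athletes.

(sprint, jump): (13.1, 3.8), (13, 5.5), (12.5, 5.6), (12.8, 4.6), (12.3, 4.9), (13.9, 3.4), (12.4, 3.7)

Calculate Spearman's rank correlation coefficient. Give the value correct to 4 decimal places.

Rank sprint: 6, 5, 3, 4, 1, 7, 2
Rank jump: 3, 6, 7, 4, 5, 1, 2
d = rank(sprint) − rank(jump): 3, -1, -4, 0, -4, 6, 0; Σd² = 78
ρ = 1 − 6Σd² / [n(n²−1)] = 1 − 6×78 / (7×48) = 1 − 468/336 ≈ -0.3929

-0.3929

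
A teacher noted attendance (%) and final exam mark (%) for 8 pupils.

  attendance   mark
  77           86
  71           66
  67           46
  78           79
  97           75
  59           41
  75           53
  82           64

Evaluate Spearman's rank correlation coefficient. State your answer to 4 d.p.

0.6667

Rank attendance: 5, 3, 2, 6, 8, 1, 4, 7
Rank mark: 8, 5, 2, 7, 6, 1, 3, 4
d = rank(attendance) − rank(mark): -3, -2, 0, -1, 2, 0, 1, 3; Σd² = 28
ρ = 1 − 6Σd² / [n(n²−1)] = 1 − 6×28 / (8×63) = 1 − 168/504 ≈ 0.6667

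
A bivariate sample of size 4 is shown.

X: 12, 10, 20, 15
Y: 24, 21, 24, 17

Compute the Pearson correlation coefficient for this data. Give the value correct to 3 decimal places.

0.173

n = 4, ΣX = 57, ΣY = 86, ΣX² = 869, ΣY² = 1882, ΣXY = 1233
nΣXY − ΣXΣY = 4932 − 4902 = 30
nΣX² − (ΣX)² = 3476 − 3249 = 227; nΣY² − (ΣY)² = 7528 − 7396 = 132
r = 30 / √(227 × 132) = 30 / 173.1011 ≈ 0.173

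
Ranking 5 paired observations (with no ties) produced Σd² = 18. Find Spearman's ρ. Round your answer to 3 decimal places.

0.100

ρ = 1 − 6Σd² / [n(n²−1)] = 1 − 6×18 / (5×24)
  = 1 − 108/120 = 1 − 0.9000 ≈ 0.100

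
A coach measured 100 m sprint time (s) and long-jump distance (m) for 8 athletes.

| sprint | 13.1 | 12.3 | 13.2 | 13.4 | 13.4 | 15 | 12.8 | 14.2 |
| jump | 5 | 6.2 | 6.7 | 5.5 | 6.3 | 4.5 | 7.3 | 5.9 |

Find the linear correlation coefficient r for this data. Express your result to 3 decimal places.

n = 8, Σx = 107.4, Σy = 47.4, Σx² = 1446.74, Σy² = 286.62, Σxy = 633.04
nΣxy − ΣxΣy = 5064.32 − 5090.76 = -26.44
nΣx² − (Σx)² = 11573.92 − 11534.76 = 39.16; nΣy² − (Σy)² = 2292.96 − 2246.76 = 46.2
r = -26.44 / √(39.16 × 46.2) = -26.44 / 42.5346 ≈ -0.622

-0.622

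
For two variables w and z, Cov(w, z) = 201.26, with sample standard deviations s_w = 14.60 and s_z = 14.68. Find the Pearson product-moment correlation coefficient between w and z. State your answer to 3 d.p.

0.939

r = Cov(w,z) / (s_w · s_z) = 201.26 / (14.60 × 14.68)
  = 201.26 / 214.3280 ≈ 0.939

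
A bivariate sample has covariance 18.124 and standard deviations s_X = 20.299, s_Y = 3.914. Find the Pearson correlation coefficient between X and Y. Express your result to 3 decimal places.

0.228

r = Cov(X,Y) / (s_X · s_Y) = 18.124 / (20.299 × 3.914)
  = 18.124 / 79.4503 ≈ 0.228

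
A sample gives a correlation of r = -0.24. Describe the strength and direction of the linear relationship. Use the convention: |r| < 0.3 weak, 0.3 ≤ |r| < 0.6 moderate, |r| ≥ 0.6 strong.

r = -0.24 < 0 so the relationship is negative.
|r| = 0.24, which falls in the weak range.

weak negative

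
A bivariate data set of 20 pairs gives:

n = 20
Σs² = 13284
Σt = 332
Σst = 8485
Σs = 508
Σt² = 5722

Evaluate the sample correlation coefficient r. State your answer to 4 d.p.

r = (nΣst − ΣsΣt) / √[(nΣs² − (Σs)²)(nΣt² − (Σt)²)]
Numerator: 20×8485 − 508×332 = 1044
Denominator: √[(265680 − 258064)(114440 − 110224)] = √[7616 × 4216] = 5666.4853
r = 1044 / 5666.4853 ≈ 0.1842

0.1842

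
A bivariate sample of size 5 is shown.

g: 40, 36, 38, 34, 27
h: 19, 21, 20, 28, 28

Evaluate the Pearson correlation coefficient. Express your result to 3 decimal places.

n = 5, Σg = 175, Σh = 116, Σg² = 6225, Σh² = 2770, Σgh = 3984
nΣgh − ΣgΣh = 19920 − 20300 = -380
nΣg² − (Σg)² = 31125 − 30625 = 500; nΣh² − (Σh)² = 13850 − 13456 = 394
r = -380 / √(500 × 394) = -380 / 443.8468 ≈ -0.856

-0.856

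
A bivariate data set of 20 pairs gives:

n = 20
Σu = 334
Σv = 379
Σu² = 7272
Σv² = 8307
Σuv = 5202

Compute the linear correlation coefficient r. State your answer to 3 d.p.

r = (nΣuv − ΣuΣv) / √[(nΣu² − (Σu)²)(nΣv² − (Σv)²)]
Numerator: 20×5202 − 334×379 = -22546
Denominator: √[(145440 − 111556)(166140 − 143641)] = √[33884 × 22499] = 27610.7971
r = -22546 / 27610.7971 ≈ -0.817

-0.817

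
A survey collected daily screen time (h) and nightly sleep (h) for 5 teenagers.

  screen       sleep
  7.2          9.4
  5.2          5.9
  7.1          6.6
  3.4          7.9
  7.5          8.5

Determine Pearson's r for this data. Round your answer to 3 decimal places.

n = 5, Σx = 30.4, Σy = 38.3, Σx² = 197.1, Σy² = 301.39, Σxy = 235.83
nΣxy − ΣxΣy = 1179.15 − 1164.32 = 14.83
nΣx² − (Σx)² = 985.5 − 924.16 = 61.34; nΣy² − (Σy)² = 1506.95 − 1466.89 = 40.06
r = 14.83 / √(61.34 × 40.06) = 14.83 / 49.5710 ≈ 0.299

0.299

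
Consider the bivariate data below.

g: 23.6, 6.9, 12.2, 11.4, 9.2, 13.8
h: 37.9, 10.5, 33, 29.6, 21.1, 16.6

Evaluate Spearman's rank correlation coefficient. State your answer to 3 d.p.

0.657

Rank g: 6, 1, 4, 3, 2, 5
Rank h: 6, 1, 5, 4, 3, 2
d = rank(g) − rank(h): 0, 0, -1, -1, -1, 3; Σd² = 12
ρ = 1 − 6Σd² / [n(n²−1)] = 1 − 6×12 / (6×35) = 1 − 72/210 ≈ 0.657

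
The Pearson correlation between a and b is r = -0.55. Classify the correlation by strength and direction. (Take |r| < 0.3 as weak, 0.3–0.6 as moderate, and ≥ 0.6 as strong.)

r = -0.55 < 0 so the relationship is negative.
|r| = 0.55, which falls in the moderate range.

moderate negative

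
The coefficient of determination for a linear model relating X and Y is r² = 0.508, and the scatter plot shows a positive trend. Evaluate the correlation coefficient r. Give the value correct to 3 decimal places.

|r| = √0.508 = 0.713
The association is positive, so r = 0.713.

0.713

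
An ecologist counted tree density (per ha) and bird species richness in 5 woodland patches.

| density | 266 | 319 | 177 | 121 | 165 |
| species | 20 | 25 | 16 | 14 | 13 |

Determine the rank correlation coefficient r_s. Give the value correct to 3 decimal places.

0.900

Rank density: 4, 5, 3, 1, 2
Rank species: 4, 5, 3, 2, 1
d = rank(density) − rank(species): 0, 0, 0, -1, 1; Σd² = 2
ρ = 1 − 6Σd² / [n(n²−1)] = 1 − 6×2 / (5×24) = 1 − 12/120 ≈ 0.900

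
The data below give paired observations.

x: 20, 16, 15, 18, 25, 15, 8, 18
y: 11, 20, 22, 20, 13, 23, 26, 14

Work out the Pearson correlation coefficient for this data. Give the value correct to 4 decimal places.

n = 8, Σx = 135, Σy = 149, Σx² = 2443, Σy² = 2975, Σxy = 2360
nΣxy − ΣxΣy = 18880 − 20115 = -1235
nΣx² − (Σx)² = 19544 − 18225 = 1319; nΣy² − (Σy)² = 23800 − 22201 = 1599
r = -1235 / √(1319 × 1599) = -1235 / 1452.2675 ≈ -0.8504

-0.8504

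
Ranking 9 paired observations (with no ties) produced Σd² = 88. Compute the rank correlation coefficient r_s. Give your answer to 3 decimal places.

ρ = 1 − 6Σd² / [n(n²−1)] = 1 − 6×88 / (9×80)
  = 1 − 528/720 = 1 − 0.7333 ≈ 0.267

0.267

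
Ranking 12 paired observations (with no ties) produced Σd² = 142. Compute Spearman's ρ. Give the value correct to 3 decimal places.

0.503

ρ = 1 − 6Σd² / [n(n²−1)] = 1 − 6×142 / (12×143)
  = 1 − 852/1716 = 1 − 0.4965 ≈ 0.503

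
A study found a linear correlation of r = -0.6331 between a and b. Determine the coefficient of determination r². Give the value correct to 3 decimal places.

r² = (-0.6331)² = 0.401

0.401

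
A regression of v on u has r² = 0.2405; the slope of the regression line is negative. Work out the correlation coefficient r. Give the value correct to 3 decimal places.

|r| = √0.2405 = 0.490
The association is negative, so r = −0.490.

-0.490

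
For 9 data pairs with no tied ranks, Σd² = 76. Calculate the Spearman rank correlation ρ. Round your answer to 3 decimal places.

ρ = 1 − 6Σd² / [n(n²−1)] = 1 − 6×76 / (9×80)
  = 1 − 456/720 = 1 − 0.6333 ≈ 0.367

0.367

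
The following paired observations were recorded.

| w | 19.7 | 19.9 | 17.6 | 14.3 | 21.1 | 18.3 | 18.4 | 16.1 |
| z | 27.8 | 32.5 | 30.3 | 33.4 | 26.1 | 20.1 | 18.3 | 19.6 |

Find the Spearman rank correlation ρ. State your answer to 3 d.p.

Rank w: 6, 7, 3, 1, 8, 4, 5, 2
Rank z: 5, 7, 6, 8, 4, 3, 1, 2
d = rank(w) − rank(z): 1, 0, -3, -7, 4, 1, 4, 0; Σd² = 92
ρ = 1 − 6Σd² / [n(n²−1)] = 1 − 6×92 / (8×63) = 1 − 552/504 ≈ -0.095

-0.095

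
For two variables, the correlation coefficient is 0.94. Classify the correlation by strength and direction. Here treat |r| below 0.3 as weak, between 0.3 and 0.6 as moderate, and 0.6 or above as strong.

strong positive

r = 0.94 > 0 so the relationship is positive.
|r| = 0.94, which falls in the strong range.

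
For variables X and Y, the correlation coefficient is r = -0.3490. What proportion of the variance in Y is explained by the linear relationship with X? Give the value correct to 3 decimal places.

r² = (-0.3490)² = 0.122

0.122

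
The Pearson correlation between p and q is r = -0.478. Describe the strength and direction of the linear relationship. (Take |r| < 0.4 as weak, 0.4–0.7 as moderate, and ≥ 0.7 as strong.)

moderate negative

r = -0.478 < 0 so the relationship is negative.
|r| = 0.478, which falls in the moderate range.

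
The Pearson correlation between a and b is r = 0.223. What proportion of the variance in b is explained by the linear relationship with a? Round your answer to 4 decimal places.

r² = (0.223)² = 0.0497

0.0497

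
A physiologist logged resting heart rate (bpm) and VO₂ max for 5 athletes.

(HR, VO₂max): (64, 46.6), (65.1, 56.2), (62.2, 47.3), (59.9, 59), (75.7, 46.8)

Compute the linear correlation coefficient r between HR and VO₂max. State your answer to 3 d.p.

-0.488

n = 5, Σx = 326.9, Σy = 255.9, Σx² = 21521.35, Σy² = 13238.53, Σxy = 16659.94
nΣxy − ΣxΣy = 83299.7 − 83653.71 = -354.01
nΣx² − (Σx)² = 107606.75 − 106863.61 = 743.14; nΣy² − (Σy)² = 66192.65 − 65484.81 = 707.84
r = -354.01 / √(743.14 × 707.84) = -354.01 / 725.2753 ≈ -0.488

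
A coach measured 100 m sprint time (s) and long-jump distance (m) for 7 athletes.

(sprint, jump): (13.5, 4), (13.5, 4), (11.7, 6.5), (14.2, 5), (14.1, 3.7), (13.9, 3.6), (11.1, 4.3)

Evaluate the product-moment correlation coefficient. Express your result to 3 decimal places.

n = 7, Σx = 92, Σy = 31.1, Σx² = 1218.26, Σy² = 144.39, Σxy = 404.99
nΣxy − ΣxΣy = 2834.93 − 2861.2 = -26.27
nΣx² − (Σx)² = 8527.82 − 8464 = 63.82; nΣy² − (Σy)² = 1010.73 − 967.21 = 43.52
r = -26.27 / √(63.82 × 43.52) = -26.27 / 52.7015 ≈ -0.498

-0.498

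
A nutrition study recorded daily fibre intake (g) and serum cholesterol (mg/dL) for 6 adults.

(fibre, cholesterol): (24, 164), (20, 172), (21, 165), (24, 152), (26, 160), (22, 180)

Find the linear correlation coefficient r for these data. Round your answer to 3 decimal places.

n = 6, Σx = 137, Σy = 993, Σx² = 3153, Σy² = 164809, Σxy = 22609
nΣxy − ΣxΣy = 135654 − 136041 = -387
nΣx² − (Σx)² = 18918 − 18769 = 149; nΣy² − (Σy)² = 988854 − 986049 = 2805
r = -387 / √(149 × 2805) = -387 / 646.4867 ≈ -0.599

-0.599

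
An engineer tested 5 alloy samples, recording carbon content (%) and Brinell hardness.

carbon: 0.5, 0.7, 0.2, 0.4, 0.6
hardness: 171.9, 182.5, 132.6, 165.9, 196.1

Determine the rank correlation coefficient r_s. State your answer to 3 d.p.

Rank carbon: 3, 5, 1, 2, 4
Rank hardness: 3, 4, 1, 2, 5
d = rank(carbon) − rank(hardness): 0, 1, 0, 0, -1; Σd² = 2
ρ = 1 − 6Σd² / [n(n²−1)] = 1 − 6×2 / (5×24) = 1 − 12/120 ≈ 0.900

0.900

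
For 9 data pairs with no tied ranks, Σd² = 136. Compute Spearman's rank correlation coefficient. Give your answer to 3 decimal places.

-0.133

ρ = 1 − 6Σd² / [n(n²−1)] = 1 − 6×136 / (9×80)
  = 1 − 816/720 = 1 − 1.1333 ≈ -0.133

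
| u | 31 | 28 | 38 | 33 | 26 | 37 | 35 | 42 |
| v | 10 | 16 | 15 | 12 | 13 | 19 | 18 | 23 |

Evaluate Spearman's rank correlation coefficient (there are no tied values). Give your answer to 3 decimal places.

Rank u: 3, 2, 7, 4, 1, 6, 5, 8
Rank v: 1, 5, 4, 2, 3, 7, 6, 8
d = rank(u) − rank(v): 2, -3, 3, 2, -2, -1, -1, 0; Σd² = 32
ρ = 1 − 6Σd² / [n(n²−1)] = 1 − 6×32 / (8×63) = 1 − 192/504 ≈ 0.619

0.619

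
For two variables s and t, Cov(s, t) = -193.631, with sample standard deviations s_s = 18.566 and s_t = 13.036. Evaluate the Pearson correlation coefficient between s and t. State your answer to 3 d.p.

r = Cov(s,t) / (s_s · s_t) = -193.631 / (18.566 × 13.036)
  = -193.631 / 242.0264 ≈ -0.800

-0.800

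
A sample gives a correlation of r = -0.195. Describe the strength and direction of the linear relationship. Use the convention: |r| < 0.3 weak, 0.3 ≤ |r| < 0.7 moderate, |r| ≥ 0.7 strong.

weak negative

r = -0.195 < 0 so the relationship is negative.
|r| = 0.195, which falls in the weak range.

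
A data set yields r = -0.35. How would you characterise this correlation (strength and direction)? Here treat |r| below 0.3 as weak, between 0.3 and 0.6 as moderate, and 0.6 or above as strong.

r = -0.35 < 0 so the relationship is negative.
|r| = 0.35, which falls in the moderate range.

moderate negative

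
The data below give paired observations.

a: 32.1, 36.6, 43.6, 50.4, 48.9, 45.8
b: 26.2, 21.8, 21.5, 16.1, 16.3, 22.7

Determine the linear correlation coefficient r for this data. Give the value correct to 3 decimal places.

n = 6, Σa = 257.4, Σb = 124.6, Σa² = 11299.94, Σb² = 2664.12, Σab = 5224.47
nΣab − ΣaΣb = 31346.82 − 32072.04 = -725.22
nΣa² − (Σa)² = 67799.64 − 66254.76 = 1544.88; nΣb² − (Σb)² = 15984.72 − 15525.16 = 459.56
r = -725.22 / √(1544.88 × 459.56) = -725.22 / 842.5942 ≈ -0.861

-0.861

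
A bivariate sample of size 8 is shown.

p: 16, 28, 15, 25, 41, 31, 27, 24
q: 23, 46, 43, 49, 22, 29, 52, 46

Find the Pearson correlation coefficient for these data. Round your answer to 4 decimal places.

n = 8, Σp = 207, Σq = 310, Σp² = 5837, Σq² = 13040, Σpq = 7835
nΣpq − ΣpΣq = 62680 − 64170 = -1490
nΣp² − (Σp)² = 46696 − 42849 = 3847; nΣq² − (Σq)² = 104320 − 96100 = 8220
r = -1490 / √(3847 × 8220) = -1490 / 5623.3744 ≈ -0.2650

-0.2650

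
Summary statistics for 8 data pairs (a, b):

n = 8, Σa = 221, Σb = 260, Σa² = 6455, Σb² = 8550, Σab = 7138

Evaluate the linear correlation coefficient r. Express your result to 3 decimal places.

r = (nΣab − ΣaΣb) / √[(nΣa² − (Σa)²)(nΣb² − (Σb)²)]
Numerator: 8×7138 − 221×260 = -356
Denominator: √[(51640 − 48841)(68400 − 67600)] = √[2799 × 800] = 1496.3957
r = -356 / 1496.3957 ≈ -0.238

-0.238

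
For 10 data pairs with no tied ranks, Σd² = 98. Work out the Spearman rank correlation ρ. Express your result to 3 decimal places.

ρ = 1 − 6Σd² / [n(n²−1)] = 1 − 6×98 / (10×99)
  = 1 − 588/990 = 1 − 0.5939 ≈ 0.406

0.406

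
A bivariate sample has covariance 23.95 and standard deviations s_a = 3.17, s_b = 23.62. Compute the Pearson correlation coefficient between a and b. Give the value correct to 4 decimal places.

r = Cov(a,b) / (s_a · s_b) = 23.95 / (3.17 × 23.62)
  = 23.95 / 74.8754 ≈ 0.3199

0.3199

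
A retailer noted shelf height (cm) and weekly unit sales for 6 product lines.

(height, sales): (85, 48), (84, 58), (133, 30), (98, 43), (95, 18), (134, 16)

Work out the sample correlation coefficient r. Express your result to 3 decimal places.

-0.681

n = 6, Σx = 629, Σy = 213, Σx² = 68555, Σy² = 8997, Σxy = 21010
nΣxy − ΣxΣy = 126060 − 133977 = -7917
nΣx² − (Σx)² = 411330 − 395641 = 15689; nΣy² − (Σy)² = 53982 − 45369 = 8613
r = -7917 / √(15689 × 8613) = -7917 / 11624.5153 ≈ -0.681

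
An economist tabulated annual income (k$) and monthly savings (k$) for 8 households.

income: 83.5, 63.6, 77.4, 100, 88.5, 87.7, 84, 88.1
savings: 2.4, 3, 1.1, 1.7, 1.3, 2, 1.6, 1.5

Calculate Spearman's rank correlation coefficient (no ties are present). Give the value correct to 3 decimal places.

-0.310

Rank income: 3, 1, 2, 8, 7, 5, 4, 6
Rank savings: 7, 8, 1, 5, 2, 6, 4, 3
d = rank(income) − rank(savings): -4, -7, 1, 3, 5, -1, 0, 3; Σd² = 110
ρ = 1 − 6Σd² / [n(n²−1)] = 1 − 6×110 / (8×63) = 1 − 660/504 ≈ -0.310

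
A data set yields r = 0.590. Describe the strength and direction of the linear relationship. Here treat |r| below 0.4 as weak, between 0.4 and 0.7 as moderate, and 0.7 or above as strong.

moderate positive

r = 0.590 > 0 so the relationship is positive.
|r| = 0.590, which falls in the moderate range.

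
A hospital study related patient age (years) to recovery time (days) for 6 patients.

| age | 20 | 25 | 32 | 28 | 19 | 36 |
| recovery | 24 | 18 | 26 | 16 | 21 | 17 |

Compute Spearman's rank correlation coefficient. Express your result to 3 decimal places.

-0.257

Rank age: 2, 3, 5, 4, 1, 6
Rank recovery: 5, 3, 6, 1, 4, 2
d = rank(age) − rank(recovery): -3, 0, -1, 3, -3, 4; Σd² = 44
ρ = 1 − 6Σd² / [n(n²−1)] = 1 − 6×44 / (6×35) = 1 − 264/210 ≈ -0.257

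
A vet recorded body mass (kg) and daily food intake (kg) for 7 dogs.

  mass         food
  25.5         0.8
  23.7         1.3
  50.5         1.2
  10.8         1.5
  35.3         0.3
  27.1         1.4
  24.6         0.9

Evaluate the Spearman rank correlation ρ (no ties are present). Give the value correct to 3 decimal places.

Rank mass: 4, 2, 7, 1, 6, 5, 3
Rank food: 2, 5, 4, 7, 1, 6, 3
d = rank(mass) − rank(food): 2, -3, 3, -6, 5, -1, 0; Σd² = 84
ρ = 1 − 6Σd² / [n(n²−1)] = 1 − 6×84 / (7×48) = 1 − 504/336 ≈ -0.500

-0.500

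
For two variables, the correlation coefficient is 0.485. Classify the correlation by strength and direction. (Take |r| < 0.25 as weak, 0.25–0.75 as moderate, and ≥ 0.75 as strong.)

moderate positive

r = 0.485 > 0 so the relationship is positive.
|r| = 0.485, which falls in the moderate range.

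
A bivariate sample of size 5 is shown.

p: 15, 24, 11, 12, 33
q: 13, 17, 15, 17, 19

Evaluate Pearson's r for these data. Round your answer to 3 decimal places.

0.703

n = 5, Σp = 95, Σq = 81, Σp² = 2155, Σq² = 1333, Σpq = 1599
nΣpq − ΣpΣq = 7995 − 7695 = 300
nΣp² − (Σp)² = 10775 − 9025 = 1750; nΣq² − (Σq)² = 6665 − 6561 = 104
r = 300 / √(1750 × 104) = 300 / 426.6146 ≈ 0.703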